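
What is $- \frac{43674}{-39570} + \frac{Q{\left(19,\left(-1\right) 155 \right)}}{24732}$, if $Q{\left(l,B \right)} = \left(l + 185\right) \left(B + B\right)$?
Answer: $- \frac{19753631}{13592295} \approx -1.4533$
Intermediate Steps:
$Q{\left(l,B \right)} = 2 B \left(185 + l\right)$ ($Q{\left(l,B \right)} = \left(185 + l\right) 2 B = 2 B \left(185 + l\right)$)
$- \frac{43674}{-39570} + \frac{Q{\left(19,\left(-1\right) 155 \right)}}{24732} = - \frac{43674}{-39570} + \frac{2 \left(\left(-1\right) 155\right) \left(185 + 19\right)}{24732} = \left(-43674\right) \left(- \frac{1}{39570}\right) + 2 \left(-155\right) 204 \cdot \frac{1}{24732} = \frac{7279}{6595} - \frac{5270}{2061} = - \frac{19753631}{13592295}$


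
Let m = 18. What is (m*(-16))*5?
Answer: -1440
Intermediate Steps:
(m*(-16))*5 = (18*(-16))*5 = -288*5 = -1440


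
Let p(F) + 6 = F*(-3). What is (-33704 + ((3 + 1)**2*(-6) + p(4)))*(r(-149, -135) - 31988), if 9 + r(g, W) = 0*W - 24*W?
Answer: 972504226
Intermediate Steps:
p(F) = -6 - 3*F (p(F) = -6 + F*(-3) = -6 - 3*F)
r(g, W) = -9 - 24*W (r(g, W) = -9 + (0*W - 24*W) = -9 + (0 - 24*W) = -9 - 24*W)
(-33704 + ((3 + 1)**2*(-6) + p(4)))*(r(-149, -135) - 31988) = (-33704 + ((3 + 1)**2*(-6) + (-6 - 3*4)))*((-9 - 24*(-135)) - 31988) = (-33704 + (4**2*(-6) + (-6 - 12)))*((-9 + 3240) - 31988) = (-33704 + (16*(-6) - 18))*(3231 - 31988) = (-33704 + (-96 - 18))*(-28757) = (-33704 - 114)*(-28757) = -33818*(-28757) = 972504226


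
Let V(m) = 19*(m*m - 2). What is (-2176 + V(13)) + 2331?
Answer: 3328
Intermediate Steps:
V(m) = -38 + 19*m**2 (V(m) = 19*(m**2 - 2) = 19*(-2 + m**2) = -38 + 19*m**2)
(-2176 + V(13)) + 2331 = (-2176 + (-38 + 19*13**2)) + 2331 = (-2176 + (-38 + 19*169)) + 2331 = (-2176 + (-38 + 3211)) + 2331 = (-2176 + 3173) + 2331 = 997 + 2331 = 3328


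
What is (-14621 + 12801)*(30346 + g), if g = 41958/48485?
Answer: -535577867552/9697 ≈ -5.5231e+7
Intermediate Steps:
g = 41958/48485 (g = 41958*(1/48485) = 41958/48485 ≈ 0.86538)
(-14621 + 12801)*(30346 + g) = (-14621 + 12801)*(30346 + 41958/48485) = -1820*1471367768/48485 = -535577867552/9697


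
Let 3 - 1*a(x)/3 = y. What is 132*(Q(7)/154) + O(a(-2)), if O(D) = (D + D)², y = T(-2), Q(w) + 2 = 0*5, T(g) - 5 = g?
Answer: -12/7 ≈ -1.7143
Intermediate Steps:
T(g) = 5 + g
Q(w) = -2 (Q(w) = -2 + 0*5 = -2 + 0 = -2)
y = 3 (y = 5 - 2 = 3)
a(x) = 0 (a(x) = 9 - 3*3 = 9 - 9 = 0)
O(D) = 4*D² (O(D) = (2*D)² = 4*D²)
132*(Q(7)/154) + O(a(-2)) = 132*(-2/154) + 4*0² = 132*(-2*1/154) + 4*0 = 132*(-1/77) + 0 = -12/7 + 0 = -12/7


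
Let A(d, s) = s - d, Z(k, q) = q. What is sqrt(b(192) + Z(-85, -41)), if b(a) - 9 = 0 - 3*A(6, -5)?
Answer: 1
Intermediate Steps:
b(a) = 42 (b(a) = 9 + (0 - 3*(-5 - 1*6)) = 9 + (0 - 3*(-5 - 6)) = 9 + (0 - 3*(-11)) = 9 + (0 + 33) = 9 + 33 = 42)
sqrt(b(192) + Z(-85, -41)) = sqrt(42 - 41) = sqrt(1) = 1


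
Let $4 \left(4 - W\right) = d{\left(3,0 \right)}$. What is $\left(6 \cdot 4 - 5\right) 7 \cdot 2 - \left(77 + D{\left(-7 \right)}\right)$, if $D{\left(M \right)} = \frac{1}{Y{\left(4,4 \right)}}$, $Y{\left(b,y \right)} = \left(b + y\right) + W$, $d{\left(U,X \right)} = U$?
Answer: $\frac{8501}{45} \approx 188.91$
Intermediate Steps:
$W = \frac{13}{4}$ ($W = 4 - \frac{3}{4} = \frac{13}{4} \approx 3.25$)
$Y{\left(b,y \right)} = \frac{13}{4} + b + y$ ($Y{\left(b,y \right)} = \left(b + y\right) + \frac{13}{4} = \frac{13}{4} + b + y$)
$D{\left(M \right)} = \frac{4}{45}$ ($D{\left(M \right)} = \frac{1}{\frac{13}{4} + 4 + 4} = \frac{1}{\frac{45}{4}} = \frac{4}{45}$)
$\left(6 \cdot 4 - 5\right) 7 \cdot 2 - \left(77 + D{\left(-7 \right)}\right) = \left(6 \cdot 4 - 5\right) 7 \cdot 2 - \frac{3469}{45} = \left(24 - 5\right) 14 - \frac{3469}{45} = 19 \cdot 14 - \frac{3469}{45} = 266 - \frac{3469}{45} = \frac{8501}{45}$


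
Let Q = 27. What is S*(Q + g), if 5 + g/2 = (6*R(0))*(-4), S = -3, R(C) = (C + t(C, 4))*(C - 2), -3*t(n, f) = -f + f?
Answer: -51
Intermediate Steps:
t(n, f) = 0 (t(n, f) = -(-f + f)/3 = -1/3*0 = 0)
R(C) = C*(-2 + C) (R(C) = (C + 0)*(C - 2) = C*(-2 + C))
g = -10 (g = -10 + 2*((6*(0*(-2 + 0)))*(-4)) = -10 + 2*((6*(0*(-2)))*(-4)) = -10 + 2*((6*0)*(-4)) = -10 + 2*(0*(-4)) = -10 + 2*0 = -10 + 0 = -10)
S*(Q + g) = -3*(27 - 10) = -3*17 = -51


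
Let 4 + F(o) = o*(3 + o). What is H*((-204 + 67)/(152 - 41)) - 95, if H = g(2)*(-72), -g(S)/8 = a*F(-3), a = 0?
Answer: -95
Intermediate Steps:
F(o) = -4 + o*(3 + o)
g(S) = 0 (g(S) = -0*(-4 + (-3)² + 3*(-3)) = -0*(-4 + 9 - 9) = -0*(-4) = -8*0 = 0)
H = 0 (H = 0*(-72) = 0)
H*((-204 + 67)/(152 - 41)) - 95 = 0*((-204 + 67)/(152 - 41)) - 95 = 0*(-137/111) - 95 = 0 - 95 = -95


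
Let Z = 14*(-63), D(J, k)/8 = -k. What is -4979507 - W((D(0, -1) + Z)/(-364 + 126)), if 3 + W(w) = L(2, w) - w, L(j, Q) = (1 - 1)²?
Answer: -592560539/119 ≈ -4.9795e+6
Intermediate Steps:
D(J, k) = -8*k (D(J, k) = 8*(-k) = -8*k)
L(j, Q) = 0 (L(j, Q) = 0² = 0)
Z = -882
W(w) = -3 - w (W(w) = -3 + (0 - w) = -3 - w)
-4979507 - W((D(0, -1) + Z)/(-364 + 126)) = -4979507 - (-3 - (-8*(-1) - 882)/(-364 + 126)) = -4979507 - (-3 - (8 - 882)/(-238)) = -4979507 - (-3 - (-874)*(-1)/238) = -4979507 - (-3 - 1*437/119) = -4979507 - (-3 - 437/119) = -4979507 - 1*(-794/119) = -4979507 + 794/119 = -592560539/119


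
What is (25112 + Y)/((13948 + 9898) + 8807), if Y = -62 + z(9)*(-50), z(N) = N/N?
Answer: 25000/32653 ≈ 0.76563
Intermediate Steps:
z(N) = 1
Y = -112 (Y = -62 + 1*(-50) = -62 - 50 = -112)
(25112 + Y)/((13948 + 9898) + 8807) = (25112 - 112)/((13948 + 9898) + 8807) = 25000/(23846 + 8807) = 25000/32653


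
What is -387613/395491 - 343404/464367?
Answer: -105269292445/61217656399 ≈ -1.7196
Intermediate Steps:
-387613/395491 - 343404/464367 = -387613*1/395491 - 343404*1/464367 = -387613/395491 - 114468/154789 = -105269292445/61217656399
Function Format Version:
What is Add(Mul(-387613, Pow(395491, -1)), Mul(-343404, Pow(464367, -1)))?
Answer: Rational(-105269292445, 61217656399) ≈ -1.7196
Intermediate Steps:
Add(Mul(-387613, Pow(395491, -1)), Mul(-343404, Pow(464367, -1))) = Add(Mul(-387613, Rational(1, 395491)), Mul(-343404, Rational(1, 464367))) = Add(Rational(-387613, 395491), Rational(-114468, 154789)) = Rational(-105269292445, 61217656399)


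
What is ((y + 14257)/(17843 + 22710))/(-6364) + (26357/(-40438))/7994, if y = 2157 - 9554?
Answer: -2254942227791/20856766504177156 ≈ -0.00010812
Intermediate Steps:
y = -7397
((y + 14257)/(17843 + 22710))/(-6364) + (26357/(-40438))/7994 = ((-7397 + 14257)/(17843 + 22710))/(-6364) + (26357/(-40438))/7994 = (6860/40553)*(-1/6364) + (26357*(-1/40438))*(1/7994) = (6860*(1/40553))*(-1/6364) - 26357/40438*1/7994 = (6860/40553)*(-1/6364) - 26357/323261372 = -1715/64519823 - 26357/323261372 = -2254942227791/20856766504177156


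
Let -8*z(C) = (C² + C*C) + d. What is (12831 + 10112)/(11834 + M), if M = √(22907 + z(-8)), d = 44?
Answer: 543014924/280041341 - 22943*√91542/280041341 ≈ 1.9143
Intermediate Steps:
z(C) = -11/2 - C²/4 (z(C) = -((C² + C*C) + 44)/8 = -((C² + C²) + 44)/8 = -(2*C² + 44)/8 = -(44 + 2*C²)/8 = -11/2 - C²/4)
M = √91542/2 (M = √(22907 + (-11/2 - ¼*(-8)²)) = √(22907 + (-11/2 - ¼*64)) = √(22907 + (-11/2 - 16)) = √(22907 - 43/2) = √(45771/2) = √91542/2 ≈ 151.28)
(12831 + 10112)/(11834 + M) = (12831 + 10112)/(11834 + √91542/2) = 22943/(11834 + √91542/2)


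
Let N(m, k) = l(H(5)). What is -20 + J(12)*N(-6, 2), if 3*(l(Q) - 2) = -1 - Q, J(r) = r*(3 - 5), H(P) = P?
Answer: -20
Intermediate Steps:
J(r) = -2*r (J(r) = r*(-2) = -2*r)
l(Q) = 5/3 - Q/3 (l(Q) = 2 + (-1 - Q)/3 = 2 + (-⅓ - Q/3) = 5/3 - Q/3)
N(m, k) = 0 (N(m, k) = 5/3 - ⅓*5 = 5/3 - 5/3 = 0)
-20 + J(12)*N(-6, 2) = -20 - 2*12*0 = -20 - 24*0 = -20 + 0 = -20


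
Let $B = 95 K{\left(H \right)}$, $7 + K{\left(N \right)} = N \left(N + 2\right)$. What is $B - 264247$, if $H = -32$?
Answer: $-173712$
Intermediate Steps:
$K{\left(N \right)} = -7 + N \left(2 + N\right)$ ($K{\left(N \right)} = -7 + N \left(N + 2\right) = -7 + N \left(2 + N\right)$)
$B = 90535$ ($B = 95 \left(-7 + \left(-32\right)^{2} + 2 \left(-32\right)\right) = 95 \left(-7 + 1024 - 64\right) = 95 \cdot 953 = 90535$)
$B - 264247 = 90535 - 264247 = -173712$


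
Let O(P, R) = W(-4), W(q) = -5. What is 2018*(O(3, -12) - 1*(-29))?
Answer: 48432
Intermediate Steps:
O(P, R) = -5
2018*(O(3, -12) - 1*(-29)) = 2018*(-5 - 1*(-29)) = 2018*(-5 + 29) = 2018*24 = 48432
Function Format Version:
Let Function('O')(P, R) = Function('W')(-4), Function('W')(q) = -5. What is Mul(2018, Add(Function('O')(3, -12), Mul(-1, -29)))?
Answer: 48432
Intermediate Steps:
Function('O')(P, R) = -5
Mul(2018, Add(Function('O')(3, -12), Mul(-1, -29))) = Mul(2018, Add(-5, Mul(-1, -29))) = Mul(2018, Add(-5, 29)) = Mul(2018, 24) = 48432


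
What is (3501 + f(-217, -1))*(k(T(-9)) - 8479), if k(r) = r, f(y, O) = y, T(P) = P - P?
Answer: -27845036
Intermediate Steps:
T(P) = 0
(3501 + f(-217, -1))*(k(T(-9)) - 8479) = (3501 - 217)*(0 - 8479) = 3284*(-8479) = -27845036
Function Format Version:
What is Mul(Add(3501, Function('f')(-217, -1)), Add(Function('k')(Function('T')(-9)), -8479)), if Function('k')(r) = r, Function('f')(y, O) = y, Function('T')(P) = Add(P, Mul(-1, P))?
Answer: -27845036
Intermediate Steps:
Function('T')(P) = 0
Mul(Add(3501, Function('f')(-217, -1)), Add(Function('k')(Function('T')(-9)), -8479)) = Mul(Add(3501, -217), Add(0, -8479)) = Mul(3284, -8479) = -27845036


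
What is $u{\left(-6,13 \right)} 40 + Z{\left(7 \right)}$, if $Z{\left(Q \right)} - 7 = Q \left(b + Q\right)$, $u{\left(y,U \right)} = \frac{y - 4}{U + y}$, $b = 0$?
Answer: $- \frac{8}{7} \approx -1.1429$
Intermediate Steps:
$u{\left(y,U \right)} = \frac{-4 + y}{U + y}$
$Z{\left(Q \right)} = 7 + Q^{2}$ ($Z{\left(Q \right)} = 7 + Q \left(0 + Q\right) = 7 + Q Q = 7 + Q^{2}$)
$u{\left(-6,13 \right)} 40 + Z{\left(7 \right)} = \frac{-4 - 6}{13 - 6} \cdot 40 + \left(7 + 7^{2}\right) = \frac{1}{7} \left(-10\right) 40 + \left(7 + 49\right) = \frac{1}{7} \left(-10\right) 40 + 56 = \left(- \frac{10}{7}\right) 40 + 56 = - \frac{400}{7} + 56 = - \frac{8}{7}$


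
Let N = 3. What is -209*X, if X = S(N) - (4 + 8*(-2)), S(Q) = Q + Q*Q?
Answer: -5016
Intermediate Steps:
S(Q) = Q + Q²
X = 24 (X = 3*(1 + 3) - (4 + 8*(-2)) = 3*4 - (4 - 16) = 12 - 1*(-12) = 12 + 12 = 24)
-209*X = -209*24 = -5016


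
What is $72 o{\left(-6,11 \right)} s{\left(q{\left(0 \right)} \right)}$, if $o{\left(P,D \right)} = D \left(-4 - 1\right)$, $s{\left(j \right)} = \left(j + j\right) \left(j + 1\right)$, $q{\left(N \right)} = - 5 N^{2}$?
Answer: $0$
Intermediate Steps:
$s{\left(j \right)} = 2 j \left(1 + j\right)$
$o{\left(P,D \right)} = - 5 D$ ($o{\left(P,D \right)} = D \left(-5\right) = - 5 D$)
$72 o{\left(-6,11 \right)} s{\left(q{\left(0 \right)} \right)} = 72 \left(\left(-5\right) 11\right) 2 \left(- 5 \cdot 0^{2}\right) \left(1 - 5 \cdot 0^{2}\right) = 72 \left(-55\right) 2 \left(\left(-5\right) 0\right) \left(1 - 0\right) = - 3960 \cdot 2 \cdot 0 \left(1 + 0\right) = - 3960 \cdot 2 \cdot 0 \cdot 1 = \left(-3960\right) 0 = 0$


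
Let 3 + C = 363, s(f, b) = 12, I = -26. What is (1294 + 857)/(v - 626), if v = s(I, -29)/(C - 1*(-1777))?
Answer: -4596687/1337750 ≈ -3.4361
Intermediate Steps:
C = 360 (C = -3 + 363 = 360)
v = 12/2137 (v = 12/(360 - 1*(-1777)) = 12/(360 + 1777) = 12/2137 ≈ 0.0056153)
(1294 + 857)/(v - 626) = (1294 + 857)/(12/2137 - 626) = 2151/(-1337750/2137) = 2151*(-2137/1337750) = -4596687/1337750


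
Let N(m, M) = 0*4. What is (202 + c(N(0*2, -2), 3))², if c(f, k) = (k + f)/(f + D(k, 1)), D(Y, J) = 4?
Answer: 657721/16 ≈ 41108.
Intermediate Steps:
N(m, M) = 0
c(f, k) = (f + k)/(4 + f) (c(f, k) = (k + f)/(f + 4) = (f + k)/(4 + f))
(202 + c(N(0*2, -2), 3))² = (202 + (0 + 3)/(4 + 0))² = (202 + 3/4)² = (202 + (¼)*3)² = (202 + ¾)² = (811/4)² = 657721/16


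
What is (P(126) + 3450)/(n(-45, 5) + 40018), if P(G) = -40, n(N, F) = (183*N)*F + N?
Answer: -1705/601 ≈ -2.8369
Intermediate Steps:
n(N, F) = N + 183*F*N (n(N, F) = 183*F*N + N = N + 183*F*N)
(P(126) + 3450)/(n(-45, 5) + 40018) = (-40 + 3450)/(-45*(1 + 183*5) + 40018) = 3410/(-45*(1 + 915) + 40018) = 3410/(-45*916 + 40018) = 3410/(-41220 + 40018) = 3410/(-1202) = 3410*(-1/1202) = -1705/601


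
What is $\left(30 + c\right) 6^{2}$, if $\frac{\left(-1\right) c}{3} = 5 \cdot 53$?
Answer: $-27540$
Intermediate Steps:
$c = -795$ ($c = - 3 \cdot 5 \cdot 53 = \left(-3\right) 265 = -795$)
$\left(30 + c\right) 6^{2} = \left(30 - 795\right) 6^{2} = \left(-765\right) 36 = -27540$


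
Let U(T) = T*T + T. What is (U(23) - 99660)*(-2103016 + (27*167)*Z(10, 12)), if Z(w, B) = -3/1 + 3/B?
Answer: 209654624151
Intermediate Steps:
Z(w, B) = -3 + 3/B (Z(w, B) = -3*1 + 3/B = -3 + 3/B)
U(T) = T + T**2 (U(T) = T**2 + T = T + T**2)
(U(23) - 99660)*(-2103016 + (27*167)*Z(10, 12)) = (23*(1 + 23) - 99660)*(-2103016 + (27*167)*(-3 + 3/12)) = (23*24 - 99660)*(-2103016 + 4509*(-3 + 3*(1/12))) = (552 - 99660)*(-2103016 + 4509*(-3 + 1/4)) = -99108*(-2103016 + 4509*(-11/4)) = -99108*(-2103016 - 49599/4) = -99108*(-8461663/4) = 209654624151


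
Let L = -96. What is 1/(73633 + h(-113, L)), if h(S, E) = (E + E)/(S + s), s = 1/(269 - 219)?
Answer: 1883/138654139 ≈ 1.3581e-5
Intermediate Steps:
s = 1/50 ≈ 0.020000
h(S, E) = 2*E/(1/50 + S) (h(S, E) = (E + E)/(S + 1/50) = (2*E)/(1/50 + S) = 2*E/(1/50 + S))
1/(73633 + h(-113, L)) = 1/(73633 + 100*(-96)/(1 + 50*(-113))) = 1/(73633 + 100*(-96)/(1 - 5650)) = 1/(73633 + 100*(-96)/(-5649)) = 1/(73633 + 100*(-96)*(-1/5649)) = 1/(73633 + 3200/1883) = 1/(138654139/1883) = 1883/138654139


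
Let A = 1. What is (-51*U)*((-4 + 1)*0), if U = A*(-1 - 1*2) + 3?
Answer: 0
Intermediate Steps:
U = 0 (U = 1*(-1 - 1*2) + 3 = 1*(-1 - 2) + 3 = 1*(-3) + 3 = -3 + 3 = 0)
(-51*U)*((-4 + 1)*0) = (-51*0)*((-4 + 1)*0) = 0*(-3*0) = 0*0 = 0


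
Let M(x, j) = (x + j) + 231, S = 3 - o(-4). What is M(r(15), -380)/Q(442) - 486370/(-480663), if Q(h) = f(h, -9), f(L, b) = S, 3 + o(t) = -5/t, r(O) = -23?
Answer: -321455114/9132597 ≈ -35.199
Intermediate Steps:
o(t) = -3 - 5/t
S = 19/4 (S = 3 - (-3 - 5/(-4)) = 3 - (-3 - 5*(-¼)) = 3 - (-3 + 5/4) = 3 - 1*(-7/4) = 3 + 7/4 = 19/4 ≈ 4.7500)
M(x, j) = 231 + j + x (M(x, j) = (j + x) + 231 = 231 + j + x)
f(L, b) = 19/4
Q(h) = 19/4
M(r(15), -380)/Q(442) - 486370/(-480663) = (231 - 380 - 23)/(19/4) - 486370/(-480663) = -172*4/19 - 486370*(-1/480663) = -688/19 + 486370/480663 = -321455114/9132597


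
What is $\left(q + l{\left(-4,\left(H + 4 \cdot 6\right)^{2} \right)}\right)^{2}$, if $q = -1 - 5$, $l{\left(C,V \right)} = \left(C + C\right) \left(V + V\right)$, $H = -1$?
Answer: $71740900$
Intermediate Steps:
$l{\left(C,V \right)} = 4 C V$ ($l{\left(C,V \right)} = 2 C 2 V = 4 C V$)
$q = -6$
$\left(q + l{\left(-4,\left(H + 4 \cdot 6\right)^{2} \right)}\right)^{2} = \left(-6 + 4 \left(-4\right) \left(-1 + 4 \cdot 6\right)^{2}\right)^{2} = \left(-6 + 4 \left(-4\right) \left(-1 + 24\right)^{2}\right)^{2} = \left(-6 + 4 \left(-4\right) 23^{2}\right)^{2} = \left(-6 + 4 \left(-4\right) 529\right)^{2} = \left(-6 - 8464\right)^{2} = \left(-8470\right)^{2} = 71740900$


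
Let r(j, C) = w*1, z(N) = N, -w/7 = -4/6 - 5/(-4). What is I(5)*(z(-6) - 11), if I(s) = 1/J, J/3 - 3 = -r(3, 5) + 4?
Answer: -68/133 ≈ -0.51128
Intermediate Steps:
w = -49/12 (w = -7*(-4/6 - 5/(-4)) = -7*(-4*1/6 - 5*(-1/4)) = -7*(-2/3 + 5/4) = -7*7/12 = -49/12 ≈ -4.0833)
r(j, C) = -49/12 (r(j, C) = -49/12*1 = -49/12)
J = 133/4 (J = 9 + 3*(-1*(-49/12) + 4) = 9 + 3*(49/12 + 4) = 9 + 3*(97/12) = 9 + 97/4 = 133/4 ≈ 33.250)
I(s) = 4/133 (I(s) = 1/(133/4) = 4/133)
I(5)*(z(-6) - 11) = 4*(-6 - 11)/133 = (4/133)*(-17) = -68/133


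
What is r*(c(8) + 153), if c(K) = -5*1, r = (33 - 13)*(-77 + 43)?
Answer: -100640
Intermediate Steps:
r = -680 (r = 20*(-34) = -680)
c(K) = -5
r*(c(8) + 153) = -680*(-5 + 153) = -680*148 = -100640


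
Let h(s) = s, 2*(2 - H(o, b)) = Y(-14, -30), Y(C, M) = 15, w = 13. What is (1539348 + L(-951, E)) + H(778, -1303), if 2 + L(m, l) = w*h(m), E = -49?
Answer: 3053955/2 ≈ 1.5270e+6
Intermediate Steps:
H(o, b) = -11/2 (H(o, b) = 2 - 1/2*15 = 2 - 15/2 = -11/2)
L(m, l) = -2 + 13*m
(1539348 + L(-951, E)) + H(778, -1303) = (1539348 + (-2 + 13*(-951))) - 11/2 = (1539348 + (-2 - 12363)) - 11/2 = (1539348 - 12365) - 11/2 = 1526983 - 11/2 = 3053955/2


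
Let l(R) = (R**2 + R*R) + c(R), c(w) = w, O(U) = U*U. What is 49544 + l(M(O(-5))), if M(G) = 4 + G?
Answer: 51255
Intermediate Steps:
O(U) = U**2
l(R) = R + 2*R**2 (l(R) = (R**2 + R*R) + R = (R**2 + R**2) + R = 2*R**2 + R = R + 2*R**2)
49544 + l(M(O(-5))) = 49544 + (4 + (-5)**2)*(1 + 2*(4 + (-5)**2)) = 49544 + (4 + 25)*(1 + 2*(4 + 25)) = 49544 + 29*(1 + 2*29) = 49544 + 29*(1 + 58) = 49544 + 29*59 = 49544 + 1711 = 51255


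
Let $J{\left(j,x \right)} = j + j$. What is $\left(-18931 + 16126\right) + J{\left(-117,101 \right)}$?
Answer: $-3039$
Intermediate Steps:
$J{\left(j,x \right)} = 2 j$
$\left(-18931 + 16126\right) + J{\left(-117,101 \right)} = \left(-18931 + 16126\right) + 2 \left(-117\right) = -2805 - 234 = -3039$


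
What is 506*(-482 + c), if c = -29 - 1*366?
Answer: -443762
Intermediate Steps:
c = -395 (c = -29 - 366 = -395)
506*(-482 + c) = 506*(-482 - 395) = 506*(-877) = -443762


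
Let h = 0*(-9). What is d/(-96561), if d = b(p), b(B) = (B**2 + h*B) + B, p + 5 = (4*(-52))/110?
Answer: -13644/32455225 ≈ -0.00042039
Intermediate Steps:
h = 0
p = -379/55 (p = -5 + (4*(-52))/110 = -5 - 208*1/110 = -5 - 104/55 = -379/55 ≈ -6.8909)
b(B) = B + B**2 (b(B) = (B**2 + 0*B) + B = (B**2 + 0) + B = B**2 + B = B + B**2)
d = 122796/3025 (d = -379*(1 - 379/55)/55 = -379/55*(-324/55) = 122796/3025 ≈ 40.594)
d/(-96561) = (122796/3025)/(-96561) = (122796/3025)*(-1/96561) = -13644/32455225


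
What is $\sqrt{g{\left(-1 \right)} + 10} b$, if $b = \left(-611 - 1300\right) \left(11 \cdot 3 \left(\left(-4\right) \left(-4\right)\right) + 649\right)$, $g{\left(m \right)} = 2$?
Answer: $- 4498494 \sqrt{3} \approx -7.7916 \cdot 10^{6}$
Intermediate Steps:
$b = -2249247$ ($b = - 1911 \left(33 \cdot 16 + 649\right) = - 1911 \left(528 + 649\right) = \left(-1911\right) 1177 = -2249247$)
$\sqrt{g{\left(-1 \right)} + 10} b = \sqrt{2 + 10} \left(-2249247\right) = \sqrt{12} \left(-2249247\right) = 2 \sqrt{3} \left(-2249247\right) = - 4498494 \sqrt{3}$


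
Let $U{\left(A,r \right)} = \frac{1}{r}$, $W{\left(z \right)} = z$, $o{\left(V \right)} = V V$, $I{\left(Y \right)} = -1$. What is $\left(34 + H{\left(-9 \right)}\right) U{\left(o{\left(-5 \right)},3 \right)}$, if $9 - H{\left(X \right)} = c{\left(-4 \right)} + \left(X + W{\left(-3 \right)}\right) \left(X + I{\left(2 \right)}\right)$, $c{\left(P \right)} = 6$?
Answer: $- \frac{83}{3} \approx -27.667$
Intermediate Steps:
$o{\left(V \right)} = V^{2}$
$H{\left(X \right)} = 3 - \left(-1 + X\right) \left(-3 + X\right)$ ($H{\left(X \right)} = 9 - \left(6 + \left(X - 3\right) \left(X - 1\right)\right) = 9 - \left(6 + \left(-3 + X\right) \left(-1 + X\right)\right) = 9 - \left(6 + \left(-1 + X\right) \left(-3 + X\right)\right) = 3 - \left(-1 + X\right) \left(-3 + X\right)$)
$\left(34 + H{\left(-9 \right)}\right) U{\left(o{\left(-5 \right)},3 \right)} = \frac{34 - 9 \left(4 - -9\right)}{3} = \left(34 - 9 \left(4 + 9\right)\right) \frac{1}{3} = \left(34 - 117\right) \frac{1}{3} = \left(-83\right) \frac{1}{3} = - \frac{83}{3}$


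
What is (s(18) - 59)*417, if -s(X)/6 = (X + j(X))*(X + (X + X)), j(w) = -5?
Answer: -1781007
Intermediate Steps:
s(X) = -18*X*(-5 + X) (s(X) = -6*(X - 5)*(X + (X + X)) = -6*(-5 + X)*(X + 2*X) = -6*(-5 + X)*3*X = -18*X*(-5 + X))
(s(18) - 59)*417 = (18*18*(5 - 1*18) - 59)*417 = (18*18*(5 - 18) - 59)*417 = (18*18*(-13) - 59)*417 = (-4212 - 59)*417 = -4271*417 = -1781007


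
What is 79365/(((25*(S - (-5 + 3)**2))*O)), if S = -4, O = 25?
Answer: -15873/1000 ≈ -15.873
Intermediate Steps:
79365/(((25*(S - (-5 + 3)**2))*O)) = 79365/(((25*(-4 - (-5 + 3)**2))*25)) = 79365/(((25*(-4 - 1*(-2)**2))*25)) = 79365/(((25*(-4 - 1*4))*25)) = 79365/(((25*(-4 - 4))*25)) = 79365/(((25*(-8))*25)) = 79365/((-200*25)) = 79365/(-5000) = 79365*(-1/5000) = -15873/1000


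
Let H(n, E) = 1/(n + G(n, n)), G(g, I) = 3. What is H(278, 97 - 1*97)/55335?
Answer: 1/15549135 ≈ 6.4312e-8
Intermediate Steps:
H(n, E) = 1/(3 + n) (H(n, E) = 1/(n + 3) = 1/(3 + n))
H(278, 97 - 1*97)/55335 = 1/((3 + 278)*55335) = (1/55335)/281 = (1/281)*(1/55335) = 1/15549135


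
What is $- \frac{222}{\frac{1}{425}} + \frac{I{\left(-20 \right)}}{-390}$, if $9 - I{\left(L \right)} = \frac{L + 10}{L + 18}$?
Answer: $- \frac{18398252}{195} \approx -94350.0$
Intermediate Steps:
$I{\left(L \right)} = 9 - \frac{10 + L}{18 + L}$ ($I{\left(L \right)} = 9 - \frac{L + 10}{L + 18} = 9 - \frac{10 + L}{18 + L}$)
$- \frac{222}{\frac{1}{425}} + \frac{I{\left(-20 \right)}}{-390} = - \frac{222}{\frac{1}{425}} + \frac{8 \frac{1}{18 - 20} \left(19 - 20\right)}{-390} = - 222 \frac{1}{\frac{1}{425}} + 8 \frac{1}{-2} \left(-1\right) \left(- \frac{1}{390}\right) = \left(-222\right) 425 + 8 \left(- \frac{1}{2}\right) \left(-1\right) \left(- \frac{1}{390}\right) = -94350 + 4 \left(- \frac{1}{390}\right) = -94350 - \frac{2}{195} = - \frac{18398252}{195}$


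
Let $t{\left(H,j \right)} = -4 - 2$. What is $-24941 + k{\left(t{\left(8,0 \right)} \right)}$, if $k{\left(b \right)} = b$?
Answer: $-24947$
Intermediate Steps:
$t{\left(H,j \right)} = -6$
$-24941 + k{\left(t{\left(8,0 \right)} \right)} = -24941 - 6 = -24947$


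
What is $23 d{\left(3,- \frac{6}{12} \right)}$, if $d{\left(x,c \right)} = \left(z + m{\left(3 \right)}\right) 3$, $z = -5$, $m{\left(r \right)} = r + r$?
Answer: $69$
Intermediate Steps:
$m{\left(r \right)} = 2 r$
$d{\left(x,c \right)} = 3$ ($d{\left(x,c \right)} = \left(-5 + 2 \cdot 3\right) 3 = \left(-5 + 6\right) 3 = 1 \cdot 3 = 3$)
$23 d{\left(3,- \frac{6}{12} \right)} = 23 \cdot 3 = 69$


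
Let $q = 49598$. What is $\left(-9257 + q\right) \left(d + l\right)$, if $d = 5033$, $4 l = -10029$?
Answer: $\frac{407565123}{4} \approx 1.0189 \cdot 10^{8}$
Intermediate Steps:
$l = - \frac{10029}{4}$ ($l = \frac{1}{4} \left(-10029\right) = - \frac{10029}{4} \approx -2507.3$)
$\left(-9257 + q\right) \left(d + l\right) = \left(-9257 + 49598\right) \left(5033 - \frac{10029}{4}\right) = 40341 \cdot \frac{10103}{4} = \frac{407565123}{4}$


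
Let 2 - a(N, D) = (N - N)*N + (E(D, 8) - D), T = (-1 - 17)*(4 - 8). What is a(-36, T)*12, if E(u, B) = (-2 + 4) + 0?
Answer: 864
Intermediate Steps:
T = 72 (T = -18*(-4) = 72)
E(u, B) = 2 (E(u, B) = 2 + 0 = 2)
a(N, D) = D (a(N, D) = 2 - ((N - N)*N + (2 - D)) = 2 - (0*N + (2 - D)) = 2 - (0 + (2 - D)) = 2 - (2 - D) = 2 + (-2 + D) = D)
a(-36, T)*12 = 72*12 = 864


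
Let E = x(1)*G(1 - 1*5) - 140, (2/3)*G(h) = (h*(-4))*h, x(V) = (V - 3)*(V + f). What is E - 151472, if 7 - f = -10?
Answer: -148156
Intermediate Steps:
f = 17 (f = 7 - 1*(-10) = 7 + 10 = 17)
x(V) = (-3 + V)*(17 + V) (x(V) = (V - 3)*(V + 17) = (-3 + V)*(17 + V))
G(h) = -6*h**2 (G(h) = 3*((h*(-4))*h)/2 = 3*((-4*h)*h)/2 = 3*(-4*h**2)/2 = -6*h**2)
E = 3316 (E = (-51 + 1**2 + 14*1)*(-6*(1 - 1*5)**2) - 140 = (-51 + 1 + 14)*(-6*(1 - 5)**2) - 140 = -(-216)*(-4)**2 - 140 = -(-216)*16 - 140 = -36*(-96) - 140 = 3456 - 140 = 3316)
E - 151472 = 3316 - 151472 = -148156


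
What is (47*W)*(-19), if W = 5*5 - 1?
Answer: -21432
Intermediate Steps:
W = 24 (W = 25 - 1 = 24)
(47*W)*(-19) = (47*24)*(-19) = 1128*(-19) = -21432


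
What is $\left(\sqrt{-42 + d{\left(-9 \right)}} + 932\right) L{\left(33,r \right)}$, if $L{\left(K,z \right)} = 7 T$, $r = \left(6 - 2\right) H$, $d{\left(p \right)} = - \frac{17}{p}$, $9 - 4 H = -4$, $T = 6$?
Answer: $39144 + 266 i \approx 39144.0 + 266.0 i$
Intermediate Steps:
$H = \frac{13}{4}$ ($H = \frac{9}{4} - -1 = \frac{9}{4} + 1 = \frac{13}{4} \approx 3.25$)
$r = 13$ ($r = \left(6 - 2\right) \frac{13}{4} = 4 \cdot \frac{13}{4} = 13$)
$L{\left(K,z \right)} = 42$ ($L{\left(K,z \right)} = 7 \cdot 6 = 42$)
$\left(\sqrt{-42 + d{\left(-9 \right)}} + 932\right) L{\left(33,r \right)} = \left(\sqrt{-42 - \frac{17}{-9}} + 932\right) 42 = \left(\sqrt{-42 - - \frac{17}{9}} + 932\right) 42 = \left(\sqrt{-42 + \frac{17}{9}} + 932\right) 42 = \left(\sqrt{- \frac{361}{9}} + 932\right) 42 = \left(\frac{19 i}{3} + 932\right) 42 = \left(932 + \frac{19 i}{3}\right) 42 = 39144 + 266 i$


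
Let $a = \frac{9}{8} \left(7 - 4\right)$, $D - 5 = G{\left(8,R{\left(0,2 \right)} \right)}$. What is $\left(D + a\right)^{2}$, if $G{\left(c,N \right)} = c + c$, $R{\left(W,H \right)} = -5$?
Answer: $\frac{38025}{64} \approx 594.14$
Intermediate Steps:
$G{\left(c,N \right)} = 2 c$
$D = 21$ ($D = 5 + 2 \cdot 8 = 5 + 16 = 21$)
$a = \frac{27}{8}$ ($a = 9 \cdot \frac{1}{8} \cdot 3 = \frac{9}{8} \cdot 3 = \frac{27}{8} \approx 3.375$)
$\left(D + a\right)^{2} = \left(21 + \frac{27}{8}\right)^{2} = \left(\frac{195}{8}\right)^{2} = \frac{38025}{64}$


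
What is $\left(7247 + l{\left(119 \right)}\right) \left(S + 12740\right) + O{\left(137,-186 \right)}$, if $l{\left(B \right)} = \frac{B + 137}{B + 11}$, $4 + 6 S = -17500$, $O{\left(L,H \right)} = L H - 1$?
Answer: $\frac{4626617153}{65} \approx 7.1179 \cdot 10^{7}$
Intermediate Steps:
$O{\left(L,H \right)} = -1 + H L$ ($O{\left(L,H \right)} = H L - 1 = -1 + H L$)
$S = - \frac{8752}{3}$ ($S = - \frac{2}{3} + \frac{1}{6} \left(-17500\right) = - \frac{2}{3} - \frac{8750}{3} = - \frac{8752}{3} \approx -2917.3$)
$l{\left(B \right)} = \frac{137 + B}{11 + B}$
$\left(7247 + l{\left(119 \right)}\right) \left(S + 12740\right) + O{\left(137,-186 \right)} = \left(7247 + \frac{137 + 119}{11 + 119}\right) \left(- \frac{8752}{3} + 12740\right) - 25483 = \left(7247 + \frac{1}{130} \cdot 256\right) \frac{29468}{3} - 25483 = \left(7247 + \frac{128}{65}\right) \frac{29468}{3} - 25483 = \frac{471183}{65} \cdot \frac{29468}{3} - 25483 = \frac{4628273548}{65} - 25483 = \frac{4626617153}{65}$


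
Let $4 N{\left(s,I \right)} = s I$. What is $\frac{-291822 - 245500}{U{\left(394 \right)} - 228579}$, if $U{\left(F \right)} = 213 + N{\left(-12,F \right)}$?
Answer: $\frac{268661}{114774} \approx 2.3408$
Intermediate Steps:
$N{\left(s,I \right)} = \frac{I s}{4}$ ($N{\left(s,I \right)} = \frac{s I}{4} = \frac{I s}{4}$)
$U{\left(F \right)} = 213 - 3 F$ ($U{\left(F \right)} = 213 + \frac{1}{4} F \left(-12\right) = 213 - 3 F$)
$\frac{-291822 - 245500}{U{\left(394 \right)} - 228579} = \frac{-291822 - 245500}{\left(213 - 1182\right) - 228579} = - \frac{537322}{\left(213 - 1182\right) - 228579} = - \frac{537322}{-969 - 228579} = - \frac{537322}{-229548} = \left(-537322\right) \left(- \frac{1}{229548}\right) = \frac{268661}{114774}$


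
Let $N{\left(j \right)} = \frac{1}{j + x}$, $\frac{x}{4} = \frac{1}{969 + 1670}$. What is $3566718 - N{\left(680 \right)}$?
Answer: $\frac{6400561049593}{1794524} \approx 3.5667 \cdot 10^{6}$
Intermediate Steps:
$x = \frac{4}{2639}$ ($x = \frac{4}{969 + 1670} = \frac{4}{2639} \approx 0.0015157$)
$N{\left(j \right)} = \frac{1}{\frac{4}{2639} + j}$ ($N{\left(j \right)} = \frac{1}{j + \frac{4}{2639}} = \frac{1}{\frac{4}{2639} + j}$)
$3566718 - N{\left(680 \right)} = 3566718 - \frac{2639}{4 + 2639 \cdot 680} = 3566718 - \frac{2639}{4 + 1794520} = 3566718 - \frac{2639}{1794524} = \frac{6400561049593}{1794524}$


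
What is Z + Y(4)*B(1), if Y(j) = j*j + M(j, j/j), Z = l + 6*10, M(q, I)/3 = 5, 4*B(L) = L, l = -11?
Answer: 227/4 ≈ 56.750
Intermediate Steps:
B(L) = L/4
M(q, I) = 15 (M(q, I) = 3*5 = 15)
Z = 49 (Z = -11 + 6*10 = -11 + 60 = 49)
Y(j) = 15 + j² (Y(j) = j*j + 15 = j² + 15 = 15 + j²)
Z + Y(4)*B(1) = 49 + (15 + 4²)*((¼)*1) = 49 + (15 + 16)*(¼) = 49 + 31*(¼) = 49 + 31/4 = 227/4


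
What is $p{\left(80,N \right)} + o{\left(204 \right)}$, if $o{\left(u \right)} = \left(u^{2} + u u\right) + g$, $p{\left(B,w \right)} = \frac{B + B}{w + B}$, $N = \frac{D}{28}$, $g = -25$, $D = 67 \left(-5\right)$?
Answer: $\frac{31702763}{381} \approx 83209.0$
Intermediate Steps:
$D = -335$
$N = - \frac{335}{28} \approx -11.964$
$p{\left(B,w \right)} = \frac{2 B}{B + w}$
$o{\left(u \right)} = -25 + 2 u^{2}$ ($o{\left(u \right)} = \left(u^{2} + u u\right) - 25 = \left(u^{2} + u^{2}\right) - 25 = 2 u^{2} - 25 = -25 + 2 u^{2}$)
$p{\left(80,N \right)} + o{\left(204 \right)} = 2 \cdot 80 \frac{1}{80 - \frac{335}{28}} - \left(25 - 2 \cdot 204^{2}\right) = 2 \cdot 80 \frac{1}{\frac{1905}{28}} + \left(-25 + 2 \cdot 41616\right) = 2 \cdot 80 \cdot \frac{28}{1905} + \left(-25 + 83232\right) = \frac{896}{381} + 83207 = \frac{31702763}{381}$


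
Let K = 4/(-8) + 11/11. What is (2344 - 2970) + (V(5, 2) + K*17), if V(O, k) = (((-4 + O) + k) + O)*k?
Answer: -1203/2 ≈ -601.50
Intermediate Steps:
K = ½ (K = 4*(-⅛) + 11*(1/11) = -½ + 1 = ½ ≈ 0.50000)
V(O, k) = k*(-4 + k + 2*O) (V(O, k) = ((-4 + O + k) + O)*k = (-4 + k + 2*O)*k = k*(-4 + k + 2*O))
(2344 - 2970) + (V(5, 2) + K*17) = (2344 - 2970) + (2*(-4 + 2 + 2*5) + (½)*17) = -626 + (2*(-4 + 2 + 10) + 17/2) = -626 + (2*8 + 17/2) = -626 + (16 + 17/2) = -626 + 49/2 = -1203/2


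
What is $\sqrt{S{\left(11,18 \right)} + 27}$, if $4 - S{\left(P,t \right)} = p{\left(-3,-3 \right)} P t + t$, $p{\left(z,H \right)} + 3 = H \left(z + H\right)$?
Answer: $i \sqrt{2957} \approx 54.378 i$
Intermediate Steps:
$p{\left(z,H \right)} = -3 + H \left(H + z\right)$ ($p{\left(z,H \right)} = -3 + H \left(z + H\right) = -3 + H \left(H + z\right)$)
$S{\left(P,t \right)} = 4 - t - 15 P t$ ($S{\left(P,t \right)} = 4 - \left(\left(-3 + \left(-3\right)^{2} - -9\right) P t + t\right) = 4 - \left(\left(-3 + 9 + 9\right) P t + t\right) = 4 - \left(15 P t + t\right) = 4 - \left(t + 15 P t\right) = 4 - t - 15 P t$)
$\sqrt{S{\left(11,18 \right)} + 27} = \sqrt{\left(4 - 18 - 165 \cdot 18\right) + 27} = \sqrt{\left(4 - 18 - 2970\right) + 27} = \sqrt{-2984 + 27} = \sqrt{-2957} = i \sqrt{2957}$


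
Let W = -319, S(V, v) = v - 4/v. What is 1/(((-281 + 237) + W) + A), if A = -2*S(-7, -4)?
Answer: -1/357 ≈ -0.0028011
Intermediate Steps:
A = 6 (A = -2*(-4 - 4/(-4)) = -2*(-4 - 4*(-¼)) = -2*(-4 + 1) = -2*(-3) = 6)
1/(((-281 + 237) + W) + A) = 1/(((-281 + 237) - 319) + 6) = 1/((-44 - 319) + 6) = 1/(-363 + 6) = 1/(-357) = -1/357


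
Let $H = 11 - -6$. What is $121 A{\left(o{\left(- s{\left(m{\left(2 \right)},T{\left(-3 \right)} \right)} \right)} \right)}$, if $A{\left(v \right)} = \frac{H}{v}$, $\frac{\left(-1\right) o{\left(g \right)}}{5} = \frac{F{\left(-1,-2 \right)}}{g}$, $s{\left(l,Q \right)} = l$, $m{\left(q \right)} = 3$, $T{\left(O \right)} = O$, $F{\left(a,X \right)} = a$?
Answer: $- \frac{6171}{5} \approx -1234.2$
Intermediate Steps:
$H = 17$ ($H = 11 + 6 = 17$)
$o{\left(g \right)} = \frac{5}{g}$ ($o{\left(g \right)} = - 5 \left(- \frac{1}{g}\right) = \frac{5}{g}$)
$A{\left(v \right)} = \frac{17}{v}$
$121 A{\left(o{\left(- s{\left(m{\left(2 \right)},T{\left(-3 \right)} \right)} \right)} \right)} = 121 \frac{17}{5 \frac{1}{\left(-1\right) 3}} = 121 \frac{17}{5 \frac{1}{-3}} = 121 \frac{17}{5 \left(- \frac{1}{3}\right)} = 121 \frac{17}{- \frac{5}{3}} = 121 \cdot 17 \left(- \frac{3}{5}\right) = 121 \left(- \frac{51}{5}\right) = - \frac{6171}{5}$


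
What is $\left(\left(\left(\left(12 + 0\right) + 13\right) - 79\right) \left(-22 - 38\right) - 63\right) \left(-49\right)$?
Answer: $-155673$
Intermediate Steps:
$\left(\left(\left(\left(12 + 0\right) + 13\right) - 79\right) \left(-22 - 38\right) - 63\right) \left(-49\right) = \left(\left(\left(12 + 13\right) - 79\right) \left(-60\right) - 63\right) \left(-49\right) = \left(\left(25 - 79\right) \left(-60\right) - 63\right) \left(-49\right) = \left(\left(-54\right) \left(-60\right) - 63\right) \left(-49\right) = \left(3240 - 63\right) \left(-49\right) = 3177 \left(-49\right) = -155673$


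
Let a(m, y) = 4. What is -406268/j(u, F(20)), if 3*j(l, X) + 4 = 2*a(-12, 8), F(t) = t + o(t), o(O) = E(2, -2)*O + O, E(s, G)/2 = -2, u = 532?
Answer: -304701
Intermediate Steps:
E(s, G) = -4 (E(s, G) = 2*(-2) = -4)
o(O) = -3*O (o(O) = -4*O + O = -3*O)
F(t) = -2*t (F(t) = t - 3*t = -2*t)
j(l, X) = 4/3 (j(l, X) = -4/3 + (2*4)/3 = -4/3 + (⅓)*8 = -4/3 + 8/3 = 4/3)
-406268/j(u, F(20)) = -406268/4/3 = -406268*¾ = -304701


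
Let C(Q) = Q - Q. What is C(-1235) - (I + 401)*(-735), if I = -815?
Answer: -304290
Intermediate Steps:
C(Q) = 0
C(-1235) - (I + 401)*(-735) = 0 - (-815 + 401)*(-735) = 0 - (-414)*(-735) = 0 - 1*304290 = 0 - 304290 = -304290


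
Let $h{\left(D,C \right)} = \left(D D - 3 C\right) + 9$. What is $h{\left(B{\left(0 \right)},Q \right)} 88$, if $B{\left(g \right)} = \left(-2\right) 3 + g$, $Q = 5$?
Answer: $2640$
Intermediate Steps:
$B{\left(g \right)} = -6 + g$
$h{\left(D,C \right)} = 9 + D^{2} - 3 C$ ($h{\left(D,C \right)} = \left(D^{2} - 3 C\right) + 9 = 9 + D^{2} - 3 C$)
$h{\left(B{\left(0 \right)},Q \right)} 88 = \left(9 + \left(-6 + 0\right)^{2} - 15\right) 88 = \left(9 + \left(-6\right)^{2} - 15\right) 88 = \left(9 + 36 - 15\right) 88 = 30 \cdot 88 = 2640$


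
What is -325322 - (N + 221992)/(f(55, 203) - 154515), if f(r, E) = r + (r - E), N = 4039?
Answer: -50297157745/154608 ≈ -3.2532e+5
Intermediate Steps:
f(r, E) = -E + 2*r
-325322 - (N + 221992)/(f(55, 203) - 154515) = -325322 - (4039 + 221992)/((-1*203 + 2*55) - 154515) = -325322 - 226031/((-203 + 110) - 154515) = -325322 - 226031/(-93 - 154515) = -325322 - 226031/(-154608) = -325322 - 226031*(-1)/154608 = -325322 - 1*(-226031/154608) = -325322 + 226031/154608 = -50297157745/154608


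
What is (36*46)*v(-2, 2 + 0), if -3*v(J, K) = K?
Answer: -1104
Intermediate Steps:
v(J, K) = -K/3
(36*46)*v(-2, 2 + 0) = (36*46)*(-(2 + 0)/3) = 1656*(-⅓*2) = 1656*(-⅔) = -1104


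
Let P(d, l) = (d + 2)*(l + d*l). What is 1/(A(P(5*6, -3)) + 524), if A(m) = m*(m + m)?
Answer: 1/17713676 ≈ 5.6454e-8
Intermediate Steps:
P(d, l) = (2 + d)*(l + d*l)
A(m) = 2*m**2 (A(m) = m*(2*m) = 2*m**2)
1/(A(P(5*6, -3)) + 524) = 1/(2*(-3*(2 + (5*6)**2 + 3*(5*6)))**2 + 524) = 1/(2*(-3*(2 + 30**2 + 3*30))**2 + 524) = 1/(2*(-3*(2 + 900 + 90))**2 + 524) = 1/(2*(-3*992)**2 + 524) = 1/(2*(-2976)**2 + 524) = 1/(2*8856576 + 524) = 1/(17713152 + 524) = 1/17713676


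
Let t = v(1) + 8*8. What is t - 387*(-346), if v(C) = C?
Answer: 133967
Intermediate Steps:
t = 65 (t = 1 + 8*8 = 1 + 64 = 65)
t - 387*(-346) = 65 - 387*(-346) = 65 + 133902 = 133967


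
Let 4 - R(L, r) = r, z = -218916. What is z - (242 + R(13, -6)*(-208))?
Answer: -217078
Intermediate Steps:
R(L, r) = 4 - r
z - (242 + R(13, -6)*(-208)) = -218916 - (242 + (4 - 1*(-6))*(-208)) = -218916 - (242 + (4 + 6)*(-208)) = -218916 - (242 + 10*(-208)) = -218916 - (242 - 2080) = -218916 - 1*(-1838) = -218916 + 1838 = -217078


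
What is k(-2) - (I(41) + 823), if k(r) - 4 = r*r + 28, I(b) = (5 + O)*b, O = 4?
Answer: -1156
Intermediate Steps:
I(b) = 9*b (I(b) = (5 + 4)*b = 9*b)
k(r) = 32 + r² (k(r) = 4 + (r*r + 28) = 4 + (r² + 28) = 4 + (28 + r²) = 32 + r²)
k(-2) - (I(41) + 823) = (32 + (-2)²) - (9*41 + 823) = (32 + 4) - (369 + 823) = 36 - 1*1192 = 36 - 1192 = -1156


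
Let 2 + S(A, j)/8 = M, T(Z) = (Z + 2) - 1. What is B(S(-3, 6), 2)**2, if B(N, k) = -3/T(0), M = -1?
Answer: 9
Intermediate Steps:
T(Z) = 1 + Z (T(Z) = (2 + Z) - 1 = 1 + Z)
S(A, j) = -24 (S(A, j) = -16 + 8*(-1) = -16 - 8 = -24)
B(N, k) = -3 (B(N, k) = -3/(1 + 0) = -3/1 = -3*1 = -3)
B(S(-3, 6), 2)**2 = (-3)**2 = 9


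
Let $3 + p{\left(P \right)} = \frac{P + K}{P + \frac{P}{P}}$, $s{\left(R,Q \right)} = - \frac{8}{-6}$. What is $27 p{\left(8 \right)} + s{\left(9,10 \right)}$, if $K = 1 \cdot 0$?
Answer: $- \frac{167}{3} \approx -55.667$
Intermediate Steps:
$s{\left(R,Q \right)} = \frac{4}{3}$ ($s{\left(R,Q \right)} = \left(-8\right) \left(- \frac{1}{6}\right) = \frac{4}{3}$)
$K = 0$
$p{\left(P \right)} = -3 + \frac{P}{1 + P}$ ($p{\left(P \right)} = -3 + \frac{P + 0}{P + \frac{P}{P}} = -3 + \frac{P}{P + 1} = -3 + \frac{P}{1 + P}$)
$27 p{\left(8 \right)} + s{\left(9,10 \right)} = 27 \frac{-3 - 16}{1 + 8} + \frac{4}{3} = 27 \frac{-3 - 16}{9} + \frac{4}{3} = 27 \cdot \frac{1}{9} \left(-19\right) + \frac{4}{3} = 27 \left(- \frac{19}{9}\right) + \frac{4}{3} = -57 + \frac{4}{3} = - \frac{167}{3}$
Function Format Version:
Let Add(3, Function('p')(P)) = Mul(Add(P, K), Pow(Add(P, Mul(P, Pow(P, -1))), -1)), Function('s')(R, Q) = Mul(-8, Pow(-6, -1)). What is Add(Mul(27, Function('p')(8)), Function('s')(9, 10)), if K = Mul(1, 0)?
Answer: Rational(-167, 3) ≈ -55.667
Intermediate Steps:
Function('s')(R, Q) = Rational(4, 3) (Function('s')(R, Q) = Mul(-8, Rational(-1, 6)) = Rational(4, 3))
K = 0
Function('p')(P) = Add(-3, Mul(P, Pow(Add(1, P), -1))) (Function('p')(P) = Add(-3, Mul(Add(P, 0), Pow(Add(P, Mul(P, Pow(P, -1))), -1))) = Add(-3, Mul(P, Pow(Add(P, 1), -1))) = Add(-3, Mul(P, Pow(Add(1, P), -1))))
Add(Mul(27, Function('p')(8)), Function('s')(9, 10)) = Add(Mul(27, Mul(Pow(Add(1, 8), -1), Add(-3, Mul(-2, 8)))), Rational(4, 3)) = Add(Mul(27, Mul(Pow(9, -1), Add(-3, -16))), Rational(4, 3)) = Add(Mul(27, Mul(Rational(1, 9), -19)), Rational(4, 3)) = Add(Mul(27, Rational(-19, 9)), Rational(4, 3)) = Add(-57, Rational(4, 3)) = Rational(-167, 3)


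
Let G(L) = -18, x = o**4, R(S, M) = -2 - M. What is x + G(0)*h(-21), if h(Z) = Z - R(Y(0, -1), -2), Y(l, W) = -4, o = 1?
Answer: 379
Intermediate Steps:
x = 1 (x = 1**4 = 1)
h(Z) = Z (h(Z) = Z - (-2 - 1*(-2)) = Z - (-2 + 2) = Z - 1*0 = Z + 0 = Z)
x + G(0)*h(-21) = 1 - 18*(-21) = 1 + 378 = 379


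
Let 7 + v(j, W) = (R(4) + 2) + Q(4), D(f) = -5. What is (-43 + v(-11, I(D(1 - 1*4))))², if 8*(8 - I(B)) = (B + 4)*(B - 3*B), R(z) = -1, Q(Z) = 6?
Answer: 1849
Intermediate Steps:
I(B) = 8 + B*(4 + B)/4 (I(B) = 8 - (B + 4)*(B - 3*B)/8 = 8 - (4 + B)*(-2*B)/8 = 8 - (-1)*B*(4 + B)/4 = 8 + B*(4 + B)/4)
v(j, W) = 0 (v(j, W) = -7 + ((-1 + 2) + 6) = -7 + (1 + 6) = -7 + 7 = 0)
(-43 + v(-11, I(D(1 - 1*4))))² = (-43 + 0)² = (-43)² = 1849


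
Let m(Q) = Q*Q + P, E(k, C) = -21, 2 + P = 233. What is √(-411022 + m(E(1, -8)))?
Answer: 5*I*√16414 ≈ 640.59*I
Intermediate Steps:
P = 231 (P = -2 + 233 = 231)
m(Q) = 231 + Q² (m(Q) = Q*Q + 231 = Q² + 231 = 231 + Q²)
√(-411022 + m(E(1, -8))) = √(-411022 + (231 + (-21)²)) = √(-411022 + (231 + 441)) = √(-411022 + 672) = √(-410350) = 5*I*√16414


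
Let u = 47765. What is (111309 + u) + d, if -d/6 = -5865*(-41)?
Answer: -1283716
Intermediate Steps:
d = -1442790 (d = -(-35190)*(-41) = -6*240465 = -1442790)
(111309 + u) + d = (111309 + 47765) - 1442790 = 159074 - 1442790 = -1283716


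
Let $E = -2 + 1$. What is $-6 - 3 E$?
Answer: $-3$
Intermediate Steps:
$E = -1$
$-6 - 3 E = -6 - -3 = -6 + 3 = -3$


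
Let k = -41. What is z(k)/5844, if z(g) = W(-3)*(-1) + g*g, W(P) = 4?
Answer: 559/1948 ≈ 0.28696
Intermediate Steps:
z(g) = -4 + g**2 (z(g) = 4*(-1) + g*g = -4 + g**2)
z(k)/5844 = (-4 + (-41)**2)/5844 = (-4 + 1681)*(1/5844) = 1677*(1/5844) = 559/1948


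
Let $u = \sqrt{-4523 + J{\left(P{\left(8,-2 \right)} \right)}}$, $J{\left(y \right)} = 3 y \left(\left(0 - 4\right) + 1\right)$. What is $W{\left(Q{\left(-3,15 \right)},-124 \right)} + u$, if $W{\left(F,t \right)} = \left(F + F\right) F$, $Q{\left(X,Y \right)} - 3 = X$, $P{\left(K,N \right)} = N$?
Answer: $i \sqrt{4505} \approx 67.119 i$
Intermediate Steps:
$J{\left(y \right)} = - 9 y$ ($J{\left(y \right)} = 3 y \left(-4 + 1\right) = 3 y \left(-3\right) = - 9 y$)
$Q{\left(X,Y \right)} = 3 + X$
$u = i \sqrt{4505}$ ($u = \sqrt{-4523 - -18} = \sqrt{-4523 + 18} = \sqrt{-4505} = i \sqrt{4505} \approx 67.119 i$)
$W{\left(F,t \right)} = 2 F^{2}$ ($W{\left(F,t \right)} = 2 F F = 2 F^{2}$)
$W{\left(Q{\left(-3,15 \right)},-124 \right)} + u = 2 \left(3 - 3\right)^{2} + i \sqrt{4505} = 2 \cdot 0^{2} + i \sqrt{4505} = 2 \cdot 0 + i \sqrt{4505} = 0 + i \sqrt{4505} = i \sqrt{4505}$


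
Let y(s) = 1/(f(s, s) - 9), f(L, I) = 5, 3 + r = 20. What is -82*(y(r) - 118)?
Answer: 19393/2 ≈ 9696.5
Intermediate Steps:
r = 17 (r = -3 + 20 = 17)
y(s) = -¼ (y(s) = 1/(5 - 9) = 1/(-4) = -¼)
-82*(y(r) - 118) = -82*(-¼ - 118) = -82*(-473/4) = 19393/2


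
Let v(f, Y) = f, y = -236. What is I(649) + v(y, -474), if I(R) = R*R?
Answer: 420965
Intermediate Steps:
I(R) = R²
I(649) + v(y, -474) = 649² - 236 = 421201 - 236 = 420965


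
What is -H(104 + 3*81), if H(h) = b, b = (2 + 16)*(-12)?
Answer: 216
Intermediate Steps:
b = -216 (b = 18*(-12) = -216)
H(h) = -216
-H(104 + 3*81) = -1*(-216) = 216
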